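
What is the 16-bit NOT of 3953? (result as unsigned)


~0b111101110001 = 0b1111000010001110 = 61582 (16-bit unsigned)

61582


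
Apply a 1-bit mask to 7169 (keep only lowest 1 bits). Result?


7169 & 1 = 1

1


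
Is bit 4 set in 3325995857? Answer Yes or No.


0b11000110001111101010101101010001, bit 4 = 1. Yes

Yes


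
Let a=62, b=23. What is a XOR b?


62 ^ 23 = 41

41


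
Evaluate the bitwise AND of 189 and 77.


0b10111101 & 0b1001101 = 0b1101 = 13

13


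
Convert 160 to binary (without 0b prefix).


160 = 10100000 in binary

10100000


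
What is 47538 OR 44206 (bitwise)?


0b1011100110110010 | 0b1010110010101110 = 0b1011110110111110 = 48574

48574


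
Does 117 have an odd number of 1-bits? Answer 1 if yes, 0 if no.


0b1110101 has 5 ones => parity 1

1


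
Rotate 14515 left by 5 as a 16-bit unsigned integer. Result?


Rotate 0b11100010110011 left by 5 (16-bit) = 0b1011001100111 = 5735

5735


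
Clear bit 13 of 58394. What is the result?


58394 & ~(1 << 13) = 50202

50202


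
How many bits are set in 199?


0b11000111 has 5 set bits

5


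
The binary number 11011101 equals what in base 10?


11011101 in decimal = 221

221


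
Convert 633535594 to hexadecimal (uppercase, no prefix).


633535594 = 25C2FC6A hex

25C2FC6A


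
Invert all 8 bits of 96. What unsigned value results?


96 ^ 255 = 159

159


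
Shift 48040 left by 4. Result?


0b1011101110101000 << 4 = 0b10111011101010000000 = 768640

768640


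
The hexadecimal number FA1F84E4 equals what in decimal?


FA1F84E4 hex = 4196369636 decimal

4196369636


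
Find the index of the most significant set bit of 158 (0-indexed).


0b10011110. Highest set bit at position 7

7


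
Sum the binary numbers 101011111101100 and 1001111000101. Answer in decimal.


101011111101100 + 1001111000101 = 110101110110001 = 27569

27569


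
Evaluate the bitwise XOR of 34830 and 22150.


0b1000100000001110 ^ 0b101011010000110 = 0b1101111010001000 = 56968

56968


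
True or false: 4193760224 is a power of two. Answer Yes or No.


0b11111001111101111011001111100000. Multiple bits set => No

No


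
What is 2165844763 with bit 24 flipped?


2165844763 ^ (1 << 24) = 2165844763 ^ 16777216 = 2149067547

2149067547


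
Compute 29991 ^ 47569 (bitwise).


0b111010100100111 ^ 0b1011100111010001 = 0b1100110011110110 = 52470

52470


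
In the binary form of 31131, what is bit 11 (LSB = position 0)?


0b111100110011011, position 11 = 1

1


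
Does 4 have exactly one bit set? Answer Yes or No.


0b100. Only one bit set => Yes

Yes


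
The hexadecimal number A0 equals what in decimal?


A0 hex = 160 decimal

160


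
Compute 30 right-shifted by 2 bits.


0b11110 >> 2 = 0b111 = 7

7


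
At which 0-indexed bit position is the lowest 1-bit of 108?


0b1101100. Lowest set bit at position 2

2


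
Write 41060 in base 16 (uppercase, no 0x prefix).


41060 = A064 hex

A064


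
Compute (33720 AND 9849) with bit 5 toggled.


Step 1: 33720 & 9849 = 568
Step 2: 568 ^ (1 << 5) = 568 ^ 32 = 536

536


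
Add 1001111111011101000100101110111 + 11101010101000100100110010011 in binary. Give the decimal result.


1001111111011101000100101110111 + 11101010101000100100110010011 = 1101101010000101101001100001010 = 1833095946

1833095946


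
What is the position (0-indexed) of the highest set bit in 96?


0b1100000. Highest set bit at position 6

6


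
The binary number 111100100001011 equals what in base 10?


111100100001011 in decimal = 30987

30987


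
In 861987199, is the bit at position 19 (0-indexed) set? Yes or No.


0b110011011000001110000101111111, bit 19 = 0. No

No


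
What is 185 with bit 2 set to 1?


185 | (1 << 2) = 185 | 4 = 189

189


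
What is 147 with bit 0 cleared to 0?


147 & ~(1 << 0) = 146

146


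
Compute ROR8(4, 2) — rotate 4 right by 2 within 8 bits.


Rotate 0b100 right by 2 (8-bit) = 0b1 = 1

1


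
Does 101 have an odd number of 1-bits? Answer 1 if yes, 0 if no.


0b1100101 has 4 ones => parity 0

0


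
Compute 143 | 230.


0b10001111 | 0b11100110 = 0b11101111 = 239

239


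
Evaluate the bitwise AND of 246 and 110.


0b11110110 & 0b1101110 = 0b1100110 = 102

102


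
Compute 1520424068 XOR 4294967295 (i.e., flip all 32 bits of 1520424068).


1520424068 ^ 4294967295 = 2774543227

2774543227


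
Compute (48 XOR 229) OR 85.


Step 1: 48 ^ 229 = 213
Step 2: 213 | 85 = 213

213


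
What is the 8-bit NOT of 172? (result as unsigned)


~0b10101100 = 0b1010011 = 83 (8-bit unsigned)

83


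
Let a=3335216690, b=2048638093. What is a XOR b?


3335216690 ^ 2048638093 = 3167806143

3167806143


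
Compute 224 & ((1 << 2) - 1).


224 & 3 = 0

0


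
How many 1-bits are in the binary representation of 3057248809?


0b10110110001110011110101000101001 has 17 set bits

17


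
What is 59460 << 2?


0b1110100001000100 << 2 = 0b111010000100010000 = 237840

237840


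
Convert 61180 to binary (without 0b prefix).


61180 = 1110111011111100 in binary

1110111011111100


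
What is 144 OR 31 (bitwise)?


0b10010000 | 0b11111 = 0b10011111 = 159

159


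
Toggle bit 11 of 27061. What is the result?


27061 ^ (1 << 11) = 27061 ^ 2048 = 25013

25013


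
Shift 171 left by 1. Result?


0b10101011 << 1 = 0b101010110 = 342

342


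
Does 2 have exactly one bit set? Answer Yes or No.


0b10. Only one bit set => Yes

Yes


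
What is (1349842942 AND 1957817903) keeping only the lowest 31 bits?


Step 1: 1349842942 & 1957817903 = 1345381934
Step 2: 1345381934 & 2147483647 = 1345381934

1345381934


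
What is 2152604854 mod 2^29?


2152604854 & 536870911 = 5121206

5121206


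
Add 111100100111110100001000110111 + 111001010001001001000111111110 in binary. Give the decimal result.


111100100111110100001000110111 + 111001010001001001000111111110 = 1110101111000111101010000110101 = 1977865269

1977865269


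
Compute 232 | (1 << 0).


232 | (1 << 0) = 232 | 1 = 233

233


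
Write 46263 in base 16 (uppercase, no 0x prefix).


46263 = B4B7 hex

B4B7


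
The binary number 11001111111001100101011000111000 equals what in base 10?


11001111111001100101011000111000 in decimal = 3487979064

3487979064


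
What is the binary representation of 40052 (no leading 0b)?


40052 = 1001110001110100 in binary

1001110001110100


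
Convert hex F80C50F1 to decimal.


F80C50F1 hex = 4161556721 decimal

4161556721


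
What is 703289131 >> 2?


0b101001111010110101011100101011 >> 2 = 0b1010011110101101010111001010 = 175822282

175822282


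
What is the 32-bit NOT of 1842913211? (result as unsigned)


~0b1101101110110001001111110111011 = 0b10010010001001110110000001000100 = 2452054084 (32-bit unsigned)

2452054084


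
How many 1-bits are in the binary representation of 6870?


0b1101011010110 has 8 set bits

8


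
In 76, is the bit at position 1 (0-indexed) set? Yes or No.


0b1001100, bit 1 = 0. No

No


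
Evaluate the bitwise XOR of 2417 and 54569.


0b100101110001 ^ 0b1101010100101001 = 0b1101110001011000 = 56408

56408


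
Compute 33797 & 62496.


0b1000010000000101 & 0b1111010000100000 = 0b1000010000000000 = 33792

33792


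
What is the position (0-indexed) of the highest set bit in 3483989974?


0b11001111101010010111011111010110. Highest set bit at position 31

31


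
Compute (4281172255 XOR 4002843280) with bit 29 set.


Step 1: 4281172255 ^ 4002843280 = 297470863
Step 2: 297470863 | (1 << 29) = 297470863 | 536870912 = 834341775

834341775


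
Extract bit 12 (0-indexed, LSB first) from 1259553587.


0b1001011000100110100001100110011, position 12 = 0

0


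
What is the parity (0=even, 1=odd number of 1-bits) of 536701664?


0b11111111111010110101011100000 has 19 ones => parity 1

1


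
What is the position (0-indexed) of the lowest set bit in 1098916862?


0b1000001100000000010001111111110. Lowest set bit at position 1

1


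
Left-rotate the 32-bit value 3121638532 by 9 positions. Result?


Rotate 0b10111010000100000110110010000100 left by 9 (32-bit) = 0b100000110110010000100101110100 = 551094644

551094644


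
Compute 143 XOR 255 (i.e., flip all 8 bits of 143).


143 ^ 255 = 112

112


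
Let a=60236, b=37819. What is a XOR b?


60236 ^ 37819 = 30967

30967


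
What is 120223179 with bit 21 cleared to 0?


120223179 & ~(1 << 21) = 118126027

118126027


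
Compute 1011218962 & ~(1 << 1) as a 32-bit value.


1011218962 & ~(1 << 1) = 1011218960

1011218960


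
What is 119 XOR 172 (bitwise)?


0b1110111 ^ 0b10101100 = 0b11011011 = 219

219


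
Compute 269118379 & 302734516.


0b10000000010100110101110101011 & 0b10010000010110101110010110100 = 0b10000000010100100100010100000 = 269109408

269109408


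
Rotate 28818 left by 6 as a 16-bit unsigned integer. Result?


Rotate 0b111000010010010 left by 6 (16-bit) = 0b10010010011100 = 9372

9372


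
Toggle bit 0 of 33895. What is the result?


33895 ^ (1 << 0) = 33895 ^ 1 = 33894

33894


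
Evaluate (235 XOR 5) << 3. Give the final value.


Step 1: 235 ^ 5 = 238
Step 2: 238 << 3 = 1904

1904


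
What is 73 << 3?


0b1001001 << 3 = 0b1001001000 = 584

584


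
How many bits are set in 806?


0b1100100110 has 5 set bits

5


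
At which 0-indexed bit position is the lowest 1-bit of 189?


0b10111101. Lowest set bit at position 0

0


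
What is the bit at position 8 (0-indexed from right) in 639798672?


0b100110001000101000110110010000, position 8 = 1

1


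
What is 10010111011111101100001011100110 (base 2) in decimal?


10010111011111101100001011100110 in decimal = 2541667046

2541667046


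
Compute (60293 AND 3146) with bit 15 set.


Step 1: 60293 & 3146 = 2048
Step 2: 2048 | (1 << 15) = 2048 | 32768 = 34816

34816


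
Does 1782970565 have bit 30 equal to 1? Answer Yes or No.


0b1101010010001011111100011000101, bit 30 = 1. Yes

Yes


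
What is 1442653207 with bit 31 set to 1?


1442653207 | (1 << 31) = 1442653207 | 2147483648 = 3590136855

3590136855


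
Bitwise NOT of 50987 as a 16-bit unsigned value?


~0b1100011100101011 = 0b11100011010100 = 14548 (16-bit unsigned)

14548


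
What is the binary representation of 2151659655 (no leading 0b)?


2151659655 = 10000000001111111011100010000111 in binary

10000000001111111011100010000111


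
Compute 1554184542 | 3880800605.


0b1011100101000101111100101011110 | 0b11100111010100000101000101011101 = 0b11111111111100101111100101011111 = 4294113631

4294113631


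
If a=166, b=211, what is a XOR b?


166 ^ 211 = 117

117


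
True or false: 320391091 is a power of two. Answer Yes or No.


0b10011000110001100011110110011. Multiple bits set => No

No


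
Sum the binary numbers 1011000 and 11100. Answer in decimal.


1011000 + 11100 = 1110100 = 116

116


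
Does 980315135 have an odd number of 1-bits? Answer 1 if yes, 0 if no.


0b111010011011100110101111111111 has 22 ones => parity 0

0


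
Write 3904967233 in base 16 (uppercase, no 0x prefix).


3904967233 = E8C11241 hex

E8C11241


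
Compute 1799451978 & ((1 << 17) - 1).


1799451978 & 131071 = 95562

95562


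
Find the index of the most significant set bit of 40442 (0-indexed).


0b1001110111111010. Highest set bit at position 15

15


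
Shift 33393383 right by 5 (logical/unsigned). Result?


0b1111111011000101011100111 >> 5 = 0b11111110110001010111 = 1043543

1043543


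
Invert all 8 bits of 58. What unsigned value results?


58 ^ 255 = 197

197


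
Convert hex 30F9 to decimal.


30F9 hex = 12537 decimal

12537


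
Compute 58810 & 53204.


0b1110010110111010 & 0b1100111111010100 = 0b1100010110010000 = 50576

50576


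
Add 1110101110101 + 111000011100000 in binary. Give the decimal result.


1110101110101 + 111000011100000 = 1000111001010101 = 36437

36437


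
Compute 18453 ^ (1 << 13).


18453 ^ (1 << 13) = 18453 ^ 8192 = 26645

26645


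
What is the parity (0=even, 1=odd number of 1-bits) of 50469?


0b1100010100100101 has 7 ones => parity 1

1


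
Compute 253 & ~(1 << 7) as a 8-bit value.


253 & ~(1 << 7) = 125

125


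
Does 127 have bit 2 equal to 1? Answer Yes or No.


0b1111111, bit 2 = 1. Yes

Yes


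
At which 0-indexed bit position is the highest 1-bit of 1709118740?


0b1100101110111110001010100010100. Highest set bit at position 30

30


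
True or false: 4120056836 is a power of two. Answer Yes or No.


0b11110101100100110001010000000100. Multiple bits set => No

No


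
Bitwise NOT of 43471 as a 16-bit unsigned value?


~0b1010100111001111 = 0b101011000110000 = 22064 (16-bit unsigned)

22064


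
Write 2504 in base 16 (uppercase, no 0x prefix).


2504 = 9C8 hex

9C8


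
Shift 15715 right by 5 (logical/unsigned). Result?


0b11110101100011 >> 5 = 0b111101011 = 491

491


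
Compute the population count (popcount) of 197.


0b11000101 has 4 set bits

4


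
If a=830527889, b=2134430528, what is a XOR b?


830527889 ^ 2134430528 = 1320684241

1320684241


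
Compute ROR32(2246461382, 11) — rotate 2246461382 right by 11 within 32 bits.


Rotate 0b10000101111001100100011111000110 right by 11 (32-bit) = 0b11111000110100001011110011001000 = 4174429384

4174429384


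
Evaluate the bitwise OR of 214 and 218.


0b11010110 | 0b11011010 = 0b11011110 = 222

222


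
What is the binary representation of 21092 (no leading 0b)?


21092 = 101001001100100 in binary

101001001100100


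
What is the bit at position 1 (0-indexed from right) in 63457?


0b1111011111100001, position 1 = 0

0


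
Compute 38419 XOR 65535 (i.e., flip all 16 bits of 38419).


38419 ^ 65535 = 27116

27116


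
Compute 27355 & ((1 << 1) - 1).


27355 & 1 = 1

1


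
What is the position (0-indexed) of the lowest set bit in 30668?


0b111011111001100. Lowest set bit at position 2

2


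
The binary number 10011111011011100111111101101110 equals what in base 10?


10011111011011100111111101101110 in decimal = 2674818926

2674818926


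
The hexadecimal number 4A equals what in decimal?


4A hex = 74 decimal

74


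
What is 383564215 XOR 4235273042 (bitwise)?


0b10110110111001011100110110111 ^ 0b11111100011100010010001101010010 = 0b11101010101011011001101011100101 = 3937245925

3937245925


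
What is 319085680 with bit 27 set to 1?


319085680 | (1 << 27) = 319085680 | 134217728 = 453303408

453303408


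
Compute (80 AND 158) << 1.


Step 1: 80 & 158 = 16
Step 2: 16 << 1 = 32

32


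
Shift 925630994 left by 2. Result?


0b110111001011000000001000010010 << 2 = 0b11011100101100000000100001001000 = 3702523976

3702523976


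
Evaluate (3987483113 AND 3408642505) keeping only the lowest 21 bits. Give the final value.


Step 1: 3987483113 & 3408642505 = 3374842313
Step 2: 3374842313 & 2097151 = 524745

524745


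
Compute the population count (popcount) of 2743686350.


0b10100011100010010101010011001110 has 15 set bits

15


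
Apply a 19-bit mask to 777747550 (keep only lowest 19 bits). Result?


777747550 & 524287 = 228446

228446


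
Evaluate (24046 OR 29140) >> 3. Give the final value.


Step 1: 24046 | 29140 = 32254
Step 2: 32254 >> 3 = 4031

4031


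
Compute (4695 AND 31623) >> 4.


Step 1: 4695 & 31623 = 4615
Step 2: 4615 >> 4 = 288

288


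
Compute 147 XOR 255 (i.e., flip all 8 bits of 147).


147 ^ 255 = 108

108


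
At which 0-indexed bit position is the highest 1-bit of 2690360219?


0b10100000010110111010001110011011. Highest set bit at position 31

31


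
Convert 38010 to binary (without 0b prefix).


38010 = 1001010001111010 in binary

1001010001111010


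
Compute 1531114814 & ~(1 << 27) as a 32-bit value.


1531114814 & ~(1 << 27) = 1396897086

1396897086


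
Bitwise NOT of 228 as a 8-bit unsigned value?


~0b11100100 = 0b11011 = 27 (8-bit unsigned)

27


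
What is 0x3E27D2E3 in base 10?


3E27D2E3 hex = 1042797283 decimal

1042797283


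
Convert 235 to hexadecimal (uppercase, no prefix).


235 = EB hex

EB


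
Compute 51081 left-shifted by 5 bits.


0b1100011110001001 << 5 = 0b110001111000100100000 = 1634592

1634592


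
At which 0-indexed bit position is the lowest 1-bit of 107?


0b1101011. Lowest set bit at position 0

0


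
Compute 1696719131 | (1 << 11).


1696719131 | (1 << 11) = 1696719131 | 2048 = 1696721179

1696721179


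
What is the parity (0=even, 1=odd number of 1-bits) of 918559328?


0b110110110000000001101001100000 has 11 ones => parity 1

1


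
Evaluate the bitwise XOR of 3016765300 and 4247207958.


0b10110011110100000010111101110100 ^ 0b11111101001001110100000000010110 = 0b1001110111101110110111101100010 = 1324838754

1324838754


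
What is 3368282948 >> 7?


0b11001000110000111110101101000100 >> 7 = 0b1100100011000011111010110 = 26314710

26314710


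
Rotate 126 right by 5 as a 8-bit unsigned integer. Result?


Rotate 0b1111110 right by 5 (8-bit) = 0b11110011 = 243

243


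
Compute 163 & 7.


0b10100011 & 0b111 = 0b11 = 3

3


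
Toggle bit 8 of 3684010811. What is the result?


3684010811 ^ (1 << 8) = 3684010811 ^ 256 = 3684010555

3684010555


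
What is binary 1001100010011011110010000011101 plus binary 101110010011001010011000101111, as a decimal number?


1001100010011011110010000011101 + 101110010011001010011000101111 = 1111010100110101000101001001100 = 2056948300

2056948300


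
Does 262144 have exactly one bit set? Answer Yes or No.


0b1000000000000000000. Only one bit set => Yes

Yes


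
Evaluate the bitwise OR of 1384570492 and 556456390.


0b1010010100001101101111001111100 | 0b100001001010101101100111000110 = 0b1110011101011101101111111111110 = 1940840446

1940840446


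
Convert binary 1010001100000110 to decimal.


1010001100000110 in decimal = 41734

41734


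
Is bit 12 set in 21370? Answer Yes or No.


0b101001101111010, bit 12 = 1. Yes

Yes


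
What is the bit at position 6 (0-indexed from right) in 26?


0b11010, position 6 = 0

0


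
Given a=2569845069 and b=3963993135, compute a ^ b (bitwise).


2569845069 ^ 3963993135 = 1969816930

1969816930


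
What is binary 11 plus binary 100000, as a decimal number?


11 + 100000 = 100011 = 35

35


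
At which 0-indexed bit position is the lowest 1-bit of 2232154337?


0b10000101000010111111100011100001. Lowest set bit at position 0

0


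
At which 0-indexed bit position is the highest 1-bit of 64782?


0b1111110100001110. Highest set bit at position 15

15


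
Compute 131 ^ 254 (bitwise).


0b10000011 ^ 0b11111110 = 0b1111101 = 125

125


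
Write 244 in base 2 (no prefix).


244 = 11110100 in binary

11110100


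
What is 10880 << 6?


0b10101010000000 << 6 = 0b10101010000000000000 = 696320

696320


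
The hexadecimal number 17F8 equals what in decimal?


17F8 hex = 6136 decimal

6136


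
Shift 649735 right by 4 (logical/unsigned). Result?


0b10011110101000000111 >> 4 = 0b1001111010100000 = 40608

40608


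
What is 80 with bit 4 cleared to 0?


80 & ~(1 << 4) = 64

64


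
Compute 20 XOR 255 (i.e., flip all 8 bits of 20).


20 ^ 255 = 235

235


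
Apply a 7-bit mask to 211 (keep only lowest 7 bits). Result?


211 & 127 = 83

83


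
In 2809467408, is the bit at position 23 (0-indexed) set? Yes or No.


0b10100111011101010001001000010000, bit 23 = 0. No

No


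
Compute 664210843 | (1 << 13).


664210843 | (1 << 13) = 664210843 | 8192 = 664219035

664219035


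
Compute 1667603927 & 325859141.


0b1100011011001011001110111010111 & 0b10011011011000011011101000101 = 0b11011001000001010101000101 = 56890693

56890693


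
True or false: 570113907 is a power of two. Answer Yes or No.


0b100001111110110011111101110011. Multiple bits set => No

No


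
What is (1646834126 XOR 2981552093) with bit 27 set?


Step 1: 1646834126 ^ 2981552093 = 3550375443
Step 2: 3550375443 | (1 << 27) = 3550375443 | 134217728 = 3684593171

3684593171


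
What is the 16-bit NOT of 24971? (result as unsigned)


~0b110000110001011 = 0b1001111001110100 = 40564 (16-bit unsigned)

40564


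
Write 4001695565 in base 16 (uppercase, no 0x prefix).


4001695565 = EE85074D hex

EE85074D


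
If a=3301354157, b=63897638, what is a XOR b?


3301354157 ^ 63897638 = 3339299467

3339299467


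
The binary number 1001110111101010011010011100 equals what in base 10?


1001110111101010011010011100 in decimal = 165586588

165586588


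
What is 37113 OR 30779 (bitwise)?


0b1001000011111001 | 0b111100000111011 = 0b1111100011111011 = 63739

63739


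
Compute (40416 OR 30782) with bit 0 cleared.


Step 1: 40416 | 30782 = 65022
Step 2: 65022 & ~(1 << 0) = 65022

65022


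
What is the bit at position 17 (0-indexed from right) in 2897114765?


0b10101100101011100111011010001101, position 17 = 1

1


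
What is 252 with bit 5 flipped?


252 ^ (1 << 5) = 252 ^ 32 = 220

220


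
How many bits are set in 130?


0b10000010 has 2 set bits

2


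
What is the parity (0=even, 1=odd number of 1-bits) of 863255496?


0b110011011101000011101111001000 has 16 ones => parity 0

0


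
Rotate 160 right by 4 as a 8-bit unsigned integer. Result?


Rotate 0b10100000 right by 4 (8-bit) = 0b1010 = 10

10


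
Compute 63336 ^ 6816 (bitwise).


0b1111011101101000 ^ 0b1101010100000 = 0b1110110111001000 = 60872

60872


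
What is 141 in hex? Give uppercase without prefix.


141 = 8D hex

8D


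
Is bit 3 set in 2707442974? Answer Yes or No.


0b10100001011000000100110100011110, bit 3 = 1. Yes

Yes


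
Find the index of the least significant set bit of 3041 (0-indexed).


0b101111100001. Lowest set bit at position 0

0


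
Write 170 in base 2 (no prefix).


170 = 10101010 in binary

10101010


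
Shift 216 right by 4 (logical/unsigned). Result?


0b11011000 >> 4 = 0b1101 = 13

13


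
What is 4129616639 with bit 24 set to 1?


4129616639 | (1 << 24) = 4129616639 | 16777216 = 4146393855

4146393855


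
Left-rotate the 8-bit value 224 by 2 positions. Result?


Rotate 0b11100000 left by 2 (8-bit) = 0b10000011 = 131

131


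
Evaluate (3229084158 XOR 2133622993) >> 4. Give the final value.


Step 1: 3229084158 ^ 2133622993 = 3210438959
Step 2: 3210438959 >> 4 = 200652434

200652434


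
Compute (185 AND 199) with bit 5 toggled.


Step 1: 185 & 199 = 129
Step 2: 129 ^ (1 << 5) = 129 ^ 32 = 161

161


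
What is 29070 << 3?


0b111000110001110 << 3 = 0b111000110001110000 = 232560

232560


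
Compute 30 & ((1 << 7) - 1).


30 & 127 = 30

30


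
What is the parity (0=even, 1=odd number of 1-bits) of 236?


0b11101100 has 5 ones => parity 1

1


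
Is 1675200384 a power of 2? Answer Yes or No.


0b1100011110110011000011110000000. Multiple bits set => No

No


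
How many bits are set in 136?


0b10001000 has 2 set bits

2


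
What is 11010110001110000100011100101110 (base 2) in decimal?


11010110001110000100011100101110 in decimal = 3594012462

3594012462


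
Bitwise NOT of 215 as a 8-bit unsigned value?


~0b11010111 = 0b101000 = 40 (8-bit unsigned)

40


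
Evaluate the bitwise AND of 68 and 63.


0b1000100 & 0b111111 = 0b100 = 4

4


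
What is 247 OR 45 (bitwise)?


0b11110111 | 0b101101 = 0b11111111 = 255

255


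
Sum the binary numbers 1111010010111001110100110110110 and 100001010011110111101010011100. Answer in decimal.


1111010010111001110100110110110 + 100001010011110111101010011100 = 10011011101011000110010001010010 = 2611766354

2611766354


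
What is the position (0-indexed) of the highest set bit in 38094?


0b1001010011001110. Highest set bit at position 15

15


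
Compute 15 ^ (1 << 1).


15 ^ (1 << 1) = 15 ^ 2 = 13

13


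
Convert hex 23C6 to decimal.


23C6 hex = 9158 decimal

9158


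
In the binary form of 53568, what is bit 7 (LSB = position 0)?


0b1101000101000000, position 7 = 0

0


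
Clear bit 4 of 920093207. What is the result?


920093207 & ~(1 << 4) = 920093191

920093191


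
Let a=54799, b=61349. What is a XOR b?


54799 ^ 61349 = 14762

14762


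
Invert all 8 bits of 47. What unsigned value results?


47 ^ 255 = 208

208


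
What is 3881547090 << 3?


0b11100111010110111011010101010010 << 3 = 0b11100111010110111011010101010010000 = 31052376720

31052376720


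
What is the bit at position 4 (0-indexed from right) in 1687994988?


0b1100100100111001100001001101100, position 4 = 0

0


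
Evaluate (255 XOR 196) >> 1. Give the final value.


Step 1: 255 ^ 196 = 59
Step 2: 59 >> 1 = 29

29


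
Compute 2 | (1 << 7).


2 | (1 << 7) = 2 | 128 = 130

130


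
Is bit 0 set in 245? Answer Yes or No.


0b11110101, bit 0 = 1. Yes

Yes


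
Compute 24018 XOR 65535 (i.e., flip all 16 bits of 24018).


24018 ^ 65535 = 41517

41517


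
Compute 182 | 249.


0b10110110 | 0b11111001 = 0b11111111 = 255

255


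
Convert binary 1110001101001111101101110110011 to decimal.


1110001101001111101101110110011 in decimal = 1906826163

1906826163


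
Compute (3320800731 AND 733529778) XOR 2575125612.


Step 1: 3320800731 & 733529778 = 27804818
Step 2: 27804818 ^ 2575125612 = 2564098302

2564098302


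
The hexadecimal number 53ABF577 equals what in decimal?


53ABF577 hex = 1403778423 decimal

1403778423


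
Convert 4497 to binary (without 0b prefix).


4497 = 1000110010001 in binary

1000110010001


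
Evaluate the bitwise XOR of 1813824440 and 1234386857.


0b1101100000111001100001110111000 ^ 0b1001001100100110011111110101001 = 0b100101100011111111110000010001 = 630193169

630193169


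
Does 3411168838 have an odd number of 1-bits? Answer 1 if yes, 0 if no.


0b11001011010100100100111001000110 has 15 ones => parity 1

1


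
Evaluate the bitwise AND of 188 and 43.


0b10111100 & 0b101011 = 0b101000 = 40

40


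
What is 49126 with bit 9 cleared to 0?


49126 & ~(1 << 9) = 48614

48614


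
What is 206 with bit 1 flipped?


206 ^ (1 << 1) = 206 ^ 2 = 204

204


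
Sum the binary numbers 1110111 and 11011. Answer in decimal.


1110111 + 11011 = 10010010 = 146

146


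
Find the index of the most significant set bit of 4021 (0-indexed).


0b111110110101. Highest set bit at position 11

11


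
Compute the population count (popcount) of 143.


0b10001111 has 5 set bits

5


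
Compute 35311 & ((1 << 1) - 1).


35311 & 1 = 1

1


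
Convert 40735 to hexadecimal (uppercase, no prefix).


40735 = 9F1F hex

9F1F


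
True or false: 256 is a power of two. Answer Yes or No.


0b100000000. Only one bit set => Yes

Yes


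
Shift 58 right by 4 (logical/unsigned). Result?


0b111010 >> 4 = 0b11 = 3

3


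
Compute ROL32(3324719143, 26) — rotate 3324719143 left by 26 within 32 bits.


Rotate 0b11000110001010110011000000100111 left by 26 (32-bit) = 0b10011111000110001010110011000000 = 2669194432

2669194432


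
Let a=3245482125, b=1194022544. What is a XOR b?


3245482125 ^ 1194022544 = 2254009885

2254009885


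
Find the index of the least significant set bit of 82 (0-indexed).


0b1010010. Lowest set bit at position 1

1


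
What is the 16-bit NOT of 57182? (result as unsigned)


~0b1101111101011110 = 0b10000010100001 = 8353 (16-bit unsigned)

8353


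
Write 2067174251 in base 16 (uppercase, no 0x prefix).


2067174251 = 7B36936B hex

7B36936B


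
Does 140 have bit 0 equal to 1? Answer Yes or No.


0b10001100, bit 0 = 0. No

No


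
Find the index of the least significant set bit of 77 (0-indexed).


0b1001101. Lowest set bit at position 0

0


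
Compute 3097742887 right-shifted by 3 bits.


0b10111000101000111100111000100111 >> 3 = 0b10111000101000111100111000100 = 387217860

387217860


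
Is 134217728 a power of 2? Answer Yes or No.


0b1000000000000000000000000000. Only one bit set => Yes

Yes


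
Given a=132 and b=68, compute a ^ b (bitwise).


132 ^ 68 = 192

192


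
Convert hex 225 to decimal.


225 hex = 549 decimal

549


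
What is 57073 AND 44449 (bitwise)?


0b1101111011110001 & 0b1010110110100001 = 0b1000110010100001 = 36001

36001


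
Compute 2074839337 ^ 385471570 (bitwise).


0b1111011101010111000100100101001 ^ 0b10110111110011101010001010010 = 0b1101101010100100101110101111011 = 1834114427

1834114427


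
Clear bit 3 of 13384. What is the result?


13384 & ~(1 << 3) = 13376

13376


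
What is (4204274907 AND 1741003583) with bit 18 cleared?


Step 1: 4204274907 & 1741003583 = 1652555803
Step 2: 1652555803 & ~(1 << 18) = 1652555803

1652555803


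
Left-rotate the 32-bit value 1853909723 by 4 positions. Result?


Rotate 0b1101110100000000110101011011011 left by 4 (32-bit) = 0b11101000000001101010110110110110 = 3892751798

3892751798


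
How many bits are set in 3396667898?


0b11001010011101010000100111111010 has 17 set bits

17


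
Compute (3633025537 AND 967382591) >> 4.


Step 1: 3633025537 & 967382591 = 411636225
Step 2: 411636225 >> 4 = 25727264

25727264


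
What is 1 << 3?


0b1 << 3 = 0b1000 = 8

8


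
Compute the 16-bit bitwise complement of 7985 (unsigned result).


~0b1111100110001 = 0b1110000011001110 = 57550 (16-bit unsigned)

57550


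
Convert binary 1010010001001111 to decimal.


1010010001001111 in decimal = 42063

42063


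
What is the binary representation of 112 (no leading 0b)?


112 = 1110000 in binary

1110000


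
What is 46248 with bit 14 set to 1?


46248 | (1 << 14) = 46248 | 16384 = 62632

62632


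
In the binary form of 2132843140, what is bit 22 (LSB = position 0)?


0b1111111001000001001101010000100, position 22 = 0

0


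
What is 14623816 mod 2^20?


14623816 & 1048575 = 992328

992328


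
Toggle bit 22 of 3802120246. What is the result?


3802120246 ^ (1 << 22) = 3802120246 ^ 4194304 = 3806314550

3806314550


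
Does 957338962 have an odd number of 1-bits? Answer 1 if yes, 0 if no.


0b111001000011111101010101010010 has 16 ones => parity 0

0


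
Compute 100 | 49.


0b1100100 | 0b110001 = 0b1110101 = 117

117


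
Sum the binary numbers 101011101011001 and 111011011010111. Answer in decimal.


101011101011001 + 111011011010111 = 1100111000110000 = 52784

52784


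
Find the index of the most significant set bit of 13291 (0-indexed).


0b11001111101011. Highest set bit at position 13

13


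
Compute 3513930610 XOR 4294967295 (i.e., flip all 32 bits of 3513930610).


3513930610 ^ 4294967295 = 781036685

781036685


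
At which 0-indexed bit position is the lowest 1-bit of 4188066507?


0b11111001101000001101001011001011. Lowest set bit at position 0

0


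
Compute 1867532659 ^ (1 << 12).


1867532659 ^ (1 << 12) = 1867532659 ^ 4096 = 1867536755

1867536755


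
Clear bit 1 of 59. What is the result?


59 & ~(1 << 1) = 57

57


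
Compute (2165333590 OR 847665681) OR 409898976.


Step 1: 2165333590 | 847665681 = 3012976215
Step 2: 3012976215 | 409898976 = 3154042871

3154042871


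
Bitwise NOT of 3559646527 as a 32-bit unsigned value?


~0b11010100001010111110010100111111 = 0b101011110101000001101011000000 = 735320768 (32-bit unsigned)

735320768


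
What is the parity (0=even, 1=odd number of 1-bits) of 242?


0b11110010 has 5 ones => parity 1

1


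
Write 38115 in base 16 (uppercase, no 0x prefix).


38115 = 94E3 hex

94E3


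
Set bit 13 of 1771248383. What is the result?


1771248383 | (1 << 13) = 1771248383 | 8192 = 1771256575

1771256575


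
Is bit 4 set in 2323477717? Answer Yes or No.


0b10001010011111010111010011010101, bit 4 = 1. Yes

Yes


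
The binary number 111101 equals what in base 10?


111101 in decimal = 61

61


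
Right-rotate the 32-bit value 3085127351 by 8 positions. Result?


Rotate 0b10110111111000110100111010110111 right by 8 (32-bit) = 0b10110111101101111110001101001110 = 3082281806

3082281806


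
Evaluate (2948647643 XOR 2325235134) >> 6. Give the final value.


Step 1: 2948647643 ^ 2325235134 = 626560869
Step 2: 626560869 >> 6 = 9790013

9790013


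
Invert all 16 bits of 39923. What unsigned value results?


39923 ^ 65535 = 25612

25612


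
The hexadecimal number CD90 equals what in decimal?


CD90 hex = 52624 decimal

52624


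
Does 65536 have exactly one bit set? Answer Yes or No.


0b10000000000000000. Only one bit set => Yes

Yes


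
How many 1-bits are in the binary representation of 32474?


0b111111011011010 has 11 set bits

11


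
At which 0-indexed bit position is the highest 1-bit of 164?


0b10100100. Highest set bit at position 7

7


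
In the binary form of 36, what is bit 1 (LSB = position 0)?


0b100100, position 1 = 0

0


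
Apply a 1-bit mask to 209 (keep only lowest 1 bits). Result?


209 & 1 = 1

1


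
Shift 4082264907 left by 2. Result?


0b11110011010100100110101101001011 << 2 = 0b1111001101010010011010110100101100 = 16329059628

16329059628


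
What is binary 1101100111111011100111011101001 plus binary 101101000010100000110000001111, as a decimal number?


1101100111111011100111011101001 + 101101000010100000110000001111 = 10011010000001111101101011111000 = 2584206072

2584206072


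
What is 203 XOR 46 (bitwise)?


0b11001011 ^ 0b101110 = 0b11100101 = 229

229


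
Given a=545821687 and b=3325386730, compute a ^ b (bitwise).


545821687 ^ 3325386730 = 3871198237

3871198237


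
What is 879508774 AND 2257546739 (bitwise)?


0b110100011011000011110100100110 & 0b10000110100011110110110111110011 = 0b100000011000010110100100010 = 67906850

67906850


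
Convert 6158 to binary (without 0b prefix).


6158 = 1100000001110 in binary

1100000001110


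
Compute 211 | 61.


0b11010011 | 0b111101 = 0b11111111 = 255

255


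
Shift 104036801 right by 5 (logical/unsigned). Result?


0b110001100110111100111000001 >> 5 = 0b1100011001101111001110 = 3251150

3251150


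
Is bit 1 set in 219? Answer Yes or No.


0b11011011, bit 1 = 1. Yes

Yes


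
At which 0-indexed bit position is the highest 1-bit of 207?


0b11001111. Highest set bit at position 7

7


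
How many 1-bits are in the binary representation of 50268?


0b1100010001011100 has 7 set bits

7


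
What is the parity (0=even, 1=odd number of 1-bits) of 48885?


0b1011111011110101 has 12 ones => parity 0

0


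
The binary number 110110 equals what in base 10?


110110 in decimal = 54

54


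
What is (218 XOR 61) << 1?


Step 1: 218 ^ 61 = 231
Step 2: 231 << 1 = 462

462


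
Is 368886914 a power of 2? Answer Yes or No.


0b10101111111001100010010000010. Multiple bits set => No

No


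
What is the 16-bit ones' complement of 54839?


54839 ^ 65535 = 10696

10696


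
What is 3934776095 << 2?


0b11101010100001111110101100011111 << 2 = 0b1110101010000111111010110001111100 = 15739104380

15739104380


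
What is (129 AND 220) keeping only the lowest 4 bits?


Step 1: 129 & 220 = 128
Step 2: 128 & 15 = 0

0


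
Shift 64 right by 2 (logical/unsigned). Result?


0b1000000 >> 2 = 0b10000 = 16

16


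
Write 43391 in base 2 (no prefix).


43391 = 1010100101111111 in binary

1010100101111111


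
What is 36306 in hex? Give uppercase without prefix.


36306 = 8DD2 hex

8DD2


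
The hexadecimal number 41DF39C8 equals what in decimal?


41DF39C8 hex = 1105148360 decimal

1105148360


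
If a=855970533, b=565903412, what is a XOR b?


855970533 ^ 565903412 = 314446545

314446545


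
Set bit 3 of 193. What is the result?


193 | (1 << 3) = 193 | 8 = 201

201


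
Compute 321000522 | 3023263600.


0b10011001000100001010001001010 | 0b10110100001100110101011101110000 = 0b10110111001100110101011101111010 = 3073595258

3073595258


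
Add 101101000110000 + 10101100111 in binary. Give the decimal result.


101101000110000 + 10101100111 = 101111110010111 = 24471

24471


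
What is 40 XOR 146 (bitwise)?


0b101000 ^ 0b10010010 = 0b10111010 = 186

186


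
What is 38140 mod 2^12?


38140 & 4095 = 1276

1276


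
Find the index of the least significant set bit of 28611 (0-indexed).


0b110111111000011. Lowest set bit at position 0

0


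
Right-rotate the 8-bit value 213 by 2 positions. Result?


Rotate 0b11010101 right by 2 (8-bit) = 0b1110101 = 117

117


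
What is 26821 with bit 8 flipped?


26821 ^ (1 << 8) = 26821 ^ 256 = 27077

27077


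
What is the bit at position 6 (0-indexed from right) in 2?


0b10, position 6 = 0

0


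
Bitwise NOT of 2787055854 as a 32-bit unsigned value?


~0b10100110000111110001100011101110 = 0b1011001111000001110011100010001 = 1507911441 (32-bit unsigned)

1507911441


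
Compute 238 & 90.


0b11101110 & 0b1011010 = 0b1001010 = 74

74


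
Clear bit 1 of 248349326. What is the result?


248349326 & ~(1 << 1) = 248349324

248349324


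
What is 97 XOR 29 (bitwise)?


0b1100001 ^ 0b11101 = 0b1111100 = 124

124


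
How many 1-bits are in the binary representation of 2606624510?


0b10011011010111011110111011111110 has 23 set bits

23


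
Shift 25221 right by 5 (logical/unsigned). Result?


0b110001010000101 >> 5 = 0b1100010100 = 788

788


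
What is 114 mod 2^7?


114 & 127 = 114

114


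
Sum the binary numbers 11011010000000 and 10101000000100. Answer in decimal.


11011010000000 + 10101000000100 = 110000010000100 = 24708

24708


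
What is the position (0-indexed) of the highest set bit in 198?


0b11000110. Highest set bit at position 7

7


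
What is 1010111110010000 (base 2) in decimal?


1010111110010000 in decimal = 44944

44944


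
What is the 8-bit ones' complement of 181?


181 ^ 255 = 74

74


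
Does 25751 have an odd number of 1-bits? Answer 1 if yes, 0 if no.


0b110010010010111 has 8 ones => parity 0

0


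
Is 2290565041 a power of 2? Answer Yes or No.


0b10001000100001110011111110110001. Multiple bits set => No

No


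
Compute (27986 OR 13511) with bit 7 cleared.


Step 1: 27986 | 13511 = 32215
Step 2: 32215 & ~(1 << 7) = 32087

32087


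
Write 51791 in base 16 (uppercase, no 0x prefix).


51791 = CA4F hex

CA4F


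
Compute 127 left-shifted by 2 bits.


0b1111111 << 2 = 0b111111100 = 508

508
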